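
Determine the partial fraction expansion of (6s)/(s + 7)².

(6s) = α(s + 7) + β. At s = -7: β = 6·(-7) + 0 = -42. Coeff of s: α = 6
Result: 6/(s + 7) - 42/(s + 7)²


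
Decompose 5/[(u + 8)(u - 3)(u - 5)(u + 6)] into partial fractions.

Using Heaviside cover-up: (-5/286)/(u + 8) - (5/198)/(u - 3) + (5/286)/(u - 5) + (5/198)/(u + 6)


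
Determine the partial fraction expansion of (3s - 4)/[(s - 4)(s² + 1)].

At s=4: P = (3·4 - 4)/(4² + 1) = 8/17. Q = -P = -8/17, R = 3 - 4·P = 19/17
Result: (8/17)/(s - 4) - ((8/17)s - 19/17)/(s² + 1)


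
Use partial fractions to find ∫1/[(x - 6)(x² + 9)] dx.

Cover-up at x=6: A = 1/(6²+9) = 1/45. Coeff matching: B = -1/45, C = -2/15. Decomposition: (1/45)/(x - 6) - ((1/45)x + 2/15)/(x² + 9). Integrate: linear → ln, quadratic → (1/2)ln + arctan: (1/45) ln|(x - 6)| - (1/90) ln(x² + 9) - (2/45) arctan(x/3) + C


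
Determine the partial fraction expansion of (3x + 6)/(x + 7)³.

(3x + 6) = A(x + 7)² + B(x + 7) + C. At x = -7: C = 3·(-7) + 6 = -15. Coefficients: A = 0, B = 3
Result: 3/(x + 7)² - 15/(x + 7)³


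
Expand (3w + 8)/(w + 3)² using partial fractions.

(3w + 8) = A(w + 3) + B. At w = -3: B = 3·(-3) + 8 = -1. Coeff of w: A = 3
Result: 3/(w + 3) - 1/(w + 3)²


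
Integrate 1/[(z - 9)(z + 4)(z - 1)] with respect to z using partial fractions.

Cover-up: P = 1/104, Q = 1/65, R = -1/40. Decomposition: (1/104)/(z - 9) + (1/65)/(z + 4) - (1/40)/(z - 1). Integrate each term: (1/104) ln|(z - 9)| + (1/65) ln|(z + 4)| - (1/40) ln|(z - 1)| + C


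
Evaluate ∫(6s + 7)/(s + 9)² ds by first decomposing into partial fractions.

Decompose: P = 6, Q = 6·(-9) + 7 = -47, so (6s + 7)/(s + 9)² = 6/(s + 9) - 47/(s + 9)². Integrate: ∫ P/(s + 9) ds = 6 ln|(s + 9)|; ∫ Q/(s + 9)² ds = 47/(s + 9). Sum: 6 ln|(s + 9)| + 47/(s + 9) + C


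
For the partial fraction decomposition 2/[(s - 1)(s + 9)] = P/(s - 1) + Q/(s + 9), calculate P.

Cover-up at s = 1: P = 2/(1 + 9) = 2/10 = 1/5


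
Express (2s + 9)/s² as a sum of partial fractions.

(2s + 9) = αs + β. At s = 0: β = 2·0 + 9 = 9. Coeff of s: α = 2
Result: 2/s + 9/s²


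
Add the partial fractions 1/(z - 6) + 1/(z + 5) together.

Common denominator (z - 6)(z + 5). Numerator: 1(z + 5) + 1(z - 6) = (z + 5) + (z - 6) = 2z - 1
Result: (2z - 1)/[(z - 6)(z + 5)]


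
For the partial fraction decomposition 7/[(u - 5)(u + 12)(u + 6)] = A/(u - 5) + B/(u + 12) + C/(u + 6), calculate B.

Cover-up at u = -12: B = 7/[(-12 - 5)(-12 + 6)] = 7/[(-17)(-6)] = 7/102


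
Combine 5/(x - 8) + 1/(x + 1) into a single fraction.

Common denominator (x - 8)(x + 1). Numerator: 5(x + 1) + 1(x - 8) = (5x + 5) + (x - 8) = 6x - 3
Result: (6x - 3)/[(x - 8)(x + 1)]


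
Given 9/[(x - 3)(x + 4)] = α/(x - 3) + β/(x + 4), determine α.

Cover-up at x = 3: α = 9/(3 + 4) = 9/7


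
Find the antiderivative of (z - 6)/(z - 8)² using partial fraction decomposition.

Decompose: A = 1, B = 1·8 - 6 = 2, so (z - 6)/(z - 8)² = 1/(z - 8) + 2/(z - 8)². Integrate: ∫ A/(z - 8) dz = ln|(z - 8)|; ∫ B/(z - 8)² dz = -2/(z - 8). Sum: ln|(z - 8)| - 2/(z - 8) + C


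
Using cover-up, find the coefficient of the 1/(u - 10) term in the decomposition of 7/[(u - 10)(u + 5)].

Cover (u - 10), set u=10: 7/((u + 5) at u=10) = 7/(15) = 7/15


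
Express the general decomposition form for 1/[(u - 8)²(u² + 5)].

Repeated linear + quadratic: α/(u - 8) + β/(u - 8)² + (γu + δ)/(u² + 5)


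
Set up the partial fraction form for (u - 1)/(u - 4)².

Repeated linear factor: α/(u - 4) + β/(u - 4)²


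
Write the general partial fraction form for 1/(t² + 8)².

Repeated quadratic factor: (αt + β)/(t² + 8) + (γt + δ)/(t² + 8)²


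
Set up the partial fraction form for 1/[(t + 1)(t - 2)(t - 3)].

Three distinct linear factors: A/(t + 1) + B/(t - 2) + C/(t - 3)


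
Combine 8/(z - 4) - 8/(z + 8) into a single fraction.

Common denominator (z - 4)(z + 8). Numerator: 8(z + 8) - 8(z - 4) = (8z + 64) - (8z - 32) = 96
Result: (96)/[(z - 4)(z + 8)]


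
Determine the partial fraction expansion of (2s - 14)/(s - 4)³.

(2s - 14) = P(s - 4)² + Q(s - 4) + R. At s = 4: R = 2·4 - 14 = -6. Coefficients: P = 0, Q = 2
Result: 2/(s - 4)² - 6/(s - 4)³


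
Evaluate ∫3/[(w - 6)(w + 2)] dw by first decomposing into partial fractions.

Decompose: 3/[(w - 6)(w + 2)] = (3/8)/(w - 6) - (3/8)/(w + 2). Integrate each term: (3/8) ln|(w - 6)| - (3/8) ln|(w + 2)| + C


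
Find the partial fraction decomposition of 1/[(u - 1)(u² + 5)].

Cover-up at u = 1: P = 1/(1² + 5) = 1/6. Then Q = -P = -1/6, R = -P·(0 + 1) = -1/6
Result: (1/6)/(u - 1) - ((1/6)u + 1/6)/(u² + 5)


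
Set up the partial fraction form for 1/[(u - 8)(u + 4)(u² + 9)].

Two linear + quadratic: α/(u - 8) + β/(u + 4) + (γu + δ)/(u² + 9)


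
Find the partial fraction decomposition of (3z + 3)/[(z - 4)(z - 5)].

At z=4: α = (3·4 + 3)/(4 - 5) = -15. At z=5: β = (3·5 + 3)/(5 - 4) = 18
Result: -15/(z - 4) + 18/(z - 5)


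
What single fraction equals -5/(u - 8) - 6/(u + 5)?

Common denominator (u - 8)(u + 5). Numerator: -5(u + 5) - 6(u - 8) = (-5u - 25) - (6u - 48) = -11u + 23
Result: (-11u + 23)/[(u - 8)(u + 5)]


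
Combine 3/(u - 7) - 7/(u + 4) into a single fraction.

Common denominator (u - 7)(u + 4). Numerator: 3(u + 4) - 7(u - 7) = (3u + 12) - (7u - 49) = -4u + 61
Result: (-4u + 61)/[(u - 7)(u + 4)]


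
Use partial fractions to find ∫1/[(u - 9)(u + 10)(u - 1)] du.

Cover-up: A = 1/152, B = 1/209, C = -1/88. Decomposition: (1/152)/(u - 9) + (1/209)/(u + 10) - (1/88)/(u - 1). Integrate each term: (1/152) ln|(u - 9)| + (1/209) ln|(u + 10)| - (1/88) ln|(u - 1)| + C


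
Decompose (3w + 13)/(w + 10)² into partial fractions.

(3w + 13) = A(w + 10) + B. At w = -10: B = 3·(-10) + 13 = -17. Coeff of w: A = 3
Result: 3/(w + 10) - 17/(w + 10)²


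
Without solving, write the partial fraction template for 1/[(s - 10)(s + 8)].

Distinct linear factors: A/(s - 10) + B/(s + 8)


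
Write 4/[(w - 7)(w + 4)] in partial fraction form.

4/(w - 7)(w + 4) = P/(w - 7) + Q/(w + 4). P = 4/(7 + 4) = 4/11, Q = 4/(-4 - 7) = -4/11
Result: (4/11)/(w - 7) - (4/11)/(w + 4)


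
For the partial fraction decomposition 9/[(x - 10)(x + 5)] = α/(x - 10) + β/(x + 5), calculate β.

Cover-up at x = -5: β = 9/(-5 - 10) = -9/15 = -3/5


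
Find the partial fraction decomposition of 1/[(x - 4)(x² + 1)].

Cover-up at x = 4: A = 1/(4² + 1) = 1/17. Then B = -A = -1/17, C = -A·(0 + 4) = -4/17
Result: (1/17)/(x - 4) - ((1/17)x + 4/17)/(x² + 1)


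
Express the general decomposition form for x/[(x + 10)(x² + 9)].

Linear + irreducible quadratic: P/(x + 10) + (Qx + R)/(x² + 9)


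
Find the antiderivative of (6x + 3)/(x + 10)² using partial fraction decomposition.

Decompose: P = 6, Q = 6·(-10) + 3 = -57, so (6x + 3)/(x + 10)² = 6/(x + 10) - 57/(x + 10)². Integrate: ∫ P/(x + 10) dx = 6 ln|(x + 10)|; ∫ Q/(x + 10)² dx = 57/(x + 10). Sum: 6 ln|(x + 10)| + 57/(x + 10) + C


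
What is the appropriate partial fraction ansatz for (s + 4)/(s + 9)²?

Repeated linear factor: α/(s + 9) + β/(s + 9)²


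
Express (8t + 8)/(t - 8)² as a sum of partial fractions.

(8t + 8) = P(t - 8) + Q. At t = 8: Q = 8·8 + 8 = 72. Coeff of t: P = 8
Result: 8/(t - 8) + 72/(t - 8)²


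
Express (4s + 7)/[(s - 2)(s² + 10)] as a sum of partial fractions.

At s=2: A = (4·2 + 7)/(2² + 10) = 15/14. B = -A = -15/14, C = 4 - 2·A = 13/7
Result: (15/14)/(s - 2) - ((15/14)s - 13/7)/(s² + 10)


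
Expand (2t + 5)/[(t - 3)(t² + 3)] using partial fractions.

At t=3: P = (2·3 + 5)/(3² + 3) = 11/12. Q = -P = -11/12, R = 2 - 3·P = -3/4
Result: (11/12)/(t - 3) - ((11/12)t + 3/4)/(t² + 3)


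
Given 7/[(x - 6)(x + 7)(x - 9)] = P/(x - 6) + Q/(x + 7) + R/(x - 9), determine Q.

Cover-up at x = -7: Q = 7/[(-7 - 6)(-7 - 9)] = 7/[(-13)(-16)] = 7/208


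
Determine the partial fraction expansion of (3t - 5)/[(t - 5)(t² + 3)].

At t=5: P = (3·5 - 5)/(5² + 3) = 5/14. Q = -P = -5/14, R = 3 - 5·P = 17/14
Result: (5/14)/(t - 5) - ((5/14)t - 17/14)/(t² + 3)


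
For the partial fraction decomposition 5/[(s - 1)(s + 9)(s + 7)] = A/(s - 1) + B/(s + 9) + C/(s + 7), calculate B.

Cover-up at s = -9: B = 5/[(-9 - 1)(-9 + 7)] = 5/[(-10)(-2)] = 5/20 = 1/4


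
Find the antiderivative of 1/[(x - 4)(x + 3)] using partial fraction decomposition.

Decompose: 1/[(x - 4)(x + 3)] = (1/7)/(x - 4) - (1/7)/(x + 3). Integrate each term: (1/7) ln|(x - 4)| - (1/7) ln|(x + 3)| + C


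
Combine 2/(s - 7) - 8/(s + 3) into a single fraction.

Common denominator (s - 7)(s + 3). Numerator: 2(s + 3) - 8(s - 7) = (2s + 6) - (8s - 56) = -6s + 62
Result: (-6s + 62)/[(s - 7)(s + 3)]


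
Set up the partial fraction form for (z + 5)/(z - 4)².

Repeated linear factor: P/(z - 4) + Q/(z - 4)²


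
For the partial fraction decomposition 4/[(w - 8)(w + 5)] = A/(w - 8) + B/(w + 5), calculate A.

Cover-up at w = 8: A = 4/(8 + 5) = 4/13


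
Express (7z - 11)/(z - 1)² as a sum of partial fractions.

(7z - 11) = α(z - 1) + β. At z = 1: β = 7·1 - 11 = -4. Coeff of z: α = 7
Result: 7/(z - 1) - 4/(z - 1)²


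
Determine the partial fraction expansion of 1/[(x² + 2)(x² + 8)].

Coefficient matching gives A = C = 0, B = 1/(8-2) = 1/6, D = -B = -1/6
Result: (1/6)/(x² + 2) - (1/6)/(x² + 8)


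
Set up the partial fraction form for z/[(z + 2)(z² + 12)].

Linear + irreducible quadratic: A/(z + 2) + (Bz + C)/(z² + 12)


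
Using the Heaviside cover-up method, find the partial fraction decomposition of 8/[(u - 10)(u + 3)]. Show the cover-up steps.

Cover (u - 10): set u=10, get α = 8/(10 + 3) = 8/13. Cover (u + 3): set u=-3, get β = 8/(-3 - 10) = -8/13.
Result: (8/13)/(u - 10) - (8/13)/(u + 3)


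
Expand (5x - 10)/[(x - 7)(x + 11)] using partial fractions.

At x=7: P = (5·7 - 10)/(7 + 11) = 25/18. At x=-11: Q = (5·(-11) - 10)/(-11 - 7) = 65/18
Result: (25/18)/(x - 7) + (65/18)/(x + 11)


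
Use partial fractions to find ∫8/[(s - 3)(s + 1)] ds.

Decompose: 8/[(s - 3)(s + 1)] = 2/(s - 3) - 2/(s + 1). Integrate each term: 2 ln|(s - 3)| - 2 ln|(s + 1)| + C


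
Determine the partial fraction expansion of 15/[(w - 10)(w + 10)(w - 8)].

Using cover-up method: A = 3/8, B = 1/24, C = -5/12
Result: (3/8)/(w - 10) + (1/24)/(w + 10) - (5/12)/(w - 8)


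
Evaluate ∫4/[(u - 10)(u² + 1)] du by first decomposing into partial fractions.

Cover-up at u=10: P = 4/(10²+1) = 4/101. Coeff matching: Q = -4/101, R = -40/101. Decomposition: (4/101)/(u - 10) - ((4/101)u + 40/101)/(u² + 1). Integrate: linear → ln, quadratic → (1/2)ln + arctan: (4/101) ln|(u - 10)| - (2/101) ln(u² + 1) - (40/101) arctan(u) + C


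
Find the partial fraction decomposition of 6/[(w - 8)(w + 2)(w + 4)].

Using cover-up method: P = 1/20, Q = -3/10, R = 1/4
Result: (1/20)/(w - 8) - (3/10)/(w + 2) + (1/4)/(w + 4)


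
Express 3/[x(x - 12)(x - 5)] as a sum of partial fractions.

Using cover-up method: P = 1/20, Q = 1/28, R = -3/35
Result: (1/20)/x + (1/28)/(x - 12) - (3/35)/(x - 5)


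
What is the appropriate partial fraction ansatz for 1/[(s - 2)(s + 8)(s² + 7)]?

Two linear + quadratic: A/(s - 2) + B/(s + 8) + (Cs + D)/(s² + 7)


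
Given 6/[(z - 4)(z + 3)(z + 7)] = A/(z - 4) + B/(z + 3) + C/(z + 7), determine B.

Cover-up at z = -3: B = 6/[(-3 - 4)(-3 + 7)] = 6/[(-7)(4)] = -6/28 = -3/14


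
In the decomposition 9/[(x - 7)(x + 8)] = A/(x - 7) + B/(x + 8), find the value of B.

Cover-up at x = -8: B = 9/(-8 - 7) = -9/15 = -3/5


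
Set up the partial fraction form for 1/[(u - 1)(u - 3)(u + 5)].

Three distinct linear factors: P/(u - 1) + Q/(u - 3) + R/(u + 5)


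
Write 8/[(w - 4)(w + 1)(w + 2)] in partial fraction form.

Using cover-up method: A = 4/15, B = -8/5, C = 4/3
Result: (4/15)/(w - 4) - (8/5)/(w + 1) + (4/3)/(w + 2)


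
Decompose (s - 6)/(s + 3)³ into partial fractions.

(s - 6) = P(s + 3)² + Q(s + 3) + R. At s = -3: R = 1·(-3) - 6 = -9. Coefficients: P = 0, Q = 1
Result: 1/(s + 3)² - 9/(s + 3)³


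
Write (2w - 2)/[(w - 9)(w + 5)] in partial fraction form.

At w=9: A = (2·9 - 2)/(9 + 5) = 8/7. At w=-5: B = (2·(-5) - 2)/(-5 - 9) = 6/7
Result: (8/7)/(w - 9) + (6/7)/(w + 5)


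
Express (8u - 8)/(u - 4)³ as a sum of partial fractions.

(8u - 8) = P(u - 4)² + Q(u - 4) + R. At u = 4: R = 8·4 - 8 = 24. Coefficients: P = 0, Q = 8
Result: 8/(u - 4)² + 24/(u - 4)³


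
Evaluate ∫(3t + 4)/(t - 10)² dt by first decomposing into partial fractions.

Decompose: A = 3, B = 3·10 + 4 = 34, so (3t + 4)/(t - 10)² = 3/(t - 10) + 34/(t - 10)². Integrate: ∫ A/(t - 10) dt = 3 ln|(t - 10)|; ∫ B/(t - 10)² dt = -34/(t - 10). Sum: 3 ln|(t - 10)| - 34/(t - 10) + C


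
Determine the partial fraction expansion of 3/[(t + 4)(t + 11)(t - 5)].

Using cover-up method: α = -1/21, β = 3/112, γ = 1/48
Result: (-1/21)/(t + 4) + (3/112)/(t + 11) + (1/48)/(t - 5)


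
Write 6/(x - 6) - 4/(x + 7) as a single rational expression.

Common denominator (x - 6)(x + 7). Numerator: 6(x + 7) - 4(x - 6) = (6x + 42) - (4x - 24) = 2x + 66
Result: (2x + 66)/[(x - 6)(x + 7)]


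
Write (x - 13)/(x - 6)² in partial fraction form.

(x - 13) = A(x - 6) + B. At x = 6: B = 1·6 - 13 = -7. Coeff of x: A = 1
Result: 1/(x - 6) - 7/(x - 6)²


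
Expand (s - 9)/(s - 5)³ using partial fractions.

(s - 9) = α(s - 5)² + β(s - 5) + γ. At s = 5: γ = 1·5 - 9 = -4. Coefficients: α = 0, β = 1
Result: 1/(s - 5)² - 4/(s - 5)³


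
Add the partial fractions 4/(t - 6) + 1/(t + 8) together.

Common denominator (t - 6)(t + 8). Numerator: 4(t + 8) + 1(t - 6) = (4t + 32) + (t - 6) = 5t + 26
Result: (5t + 26)/[(t - 6)(t + 8)]


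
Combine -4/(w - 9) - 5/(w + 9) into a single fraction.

Common denominator (w - 9)(w + 9). Numerator: -4(w + 9) - 5(w - 9) = (-4w - 36) - (5w - 45) = -9w + 9
Result: (-9w + 9)/[(w - 9)(w + 9)]


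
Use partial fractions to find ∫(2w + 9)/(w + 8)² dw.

Decompose: P = 2, Q = 2·(-8) + 9 = -7, so (2w + 9)/(w + 8)² = 2/(w + 8) - 7/(w + 8)². Integrate: ∫ P/(w + 8) dw = 2 ln|(w + 8)|; ∫ Q/(w + 8)² dw = 7/(w + 8). Sum: 2 ln|(w + 8)| + 7/(w + 8) + C


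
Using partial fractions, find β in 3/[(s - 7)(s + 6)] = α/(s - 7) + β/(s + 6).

Cover-up at s = -6: β = 3/(-6 - 7) = -3/13


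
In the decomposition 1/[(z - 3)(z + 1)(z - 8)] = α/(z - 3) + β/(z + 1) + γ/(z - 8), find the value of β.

Cover-up at z = -1: β = 1/[(-1 - 3)(-1 - 8)] = 1/[(-4)(-9)] = 1/36


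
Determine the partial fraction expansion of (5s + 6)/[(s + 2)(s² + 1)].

At s=-2: α = (5·(-2) + 6)/((-2)² + 1) = -4/5. β = -α = 4/5, γ = 5 - (-2)·α = 17/5
Result: (-4/5)/(s + 2) + ((4/5)s + 17/5)/(s² + 1)


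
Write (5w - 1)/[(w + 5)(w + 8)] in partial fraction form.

At w=-5: P = (5·(-5) - 1)/(-5 + 8) = -26/3. At w=-8: Q = (5·(-8) - 1)/(-8 + 5) = 41/3
Result: (-26/3)/(w + 5) + (41/3)/(w + 8)


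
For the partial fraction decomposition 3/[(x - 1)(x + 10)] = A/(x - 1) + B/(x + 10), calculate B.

Cover-up at x = -10: B = 3/(-10 - 1) = -3/11


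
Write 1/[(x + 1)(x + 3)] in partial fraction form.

1/(x + 1)(x + 3) = A/(x + 1) + B/(x + 3). A = 1/(-1 + 3) = 1/2, B = 1/(-3 + 1) = -1/2
Result: (1/2)/(x + 1) - (1/2)/(x + 3)


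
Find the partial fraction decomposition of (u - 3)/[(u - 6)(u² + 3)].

At u=6: A = (1·6 - 3)/(6² + 3) = 1/13. B = -A = -1/13, C = 1 - 6·A = 7/13
Result: (1/13)/(u - 6) - ((1/13)u - 7/13)/(u² + 3)


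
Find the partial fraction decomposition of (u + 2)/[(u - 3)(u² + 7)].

At u=3: A = (1·3 + 2)/(3² + 7) = 5/16. B = -A = -5/16, C = 1 - 3·A = 1/16
Result: (5/16)/(u - 3) - ((5/16)u - 1/16)/(u² + 7)


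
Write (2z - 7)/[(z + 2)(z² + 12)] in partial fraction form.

At z=-2: A = (2·(-2) - 7)/((-2)² + 12) = -11/16. B = -A = 11/16, C = 2 - (-2)·A = 5/8
Result: (-11/16)/(z + 2) + ((11/16)z + 5/8)/(z² + 12)


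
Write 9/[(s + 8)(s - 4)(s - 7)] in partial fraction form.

Using cover-up method: A = 1/20, B = -1/4, C = 1/5
Result: (1/20)/(s + 8) - (1/4)/(s - 4) + (1/5)/(s - 7)


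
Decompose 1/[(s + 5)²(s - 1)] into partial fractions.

Cover-up at s=1: γ = 1/(1 + 5)² = 1/36. Cover-up at s=-5: β = 1/(-5 - 1) = -1/6. Comparing s² coeff: α = -γ = -1/36
Result: (-1/36)/(s + 5) - (1/6)/(s + 5)² + (1/36)/(s - 1)


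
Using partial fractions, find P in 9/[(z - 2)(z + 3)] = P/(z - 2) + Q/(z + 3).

Cover-up at z = 2: P = 9/(2 + 3) = 9/5


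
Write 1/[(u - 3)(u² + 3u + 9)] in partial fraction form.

Cover-up at u = 3: P = 1/(3² + 3·3 + 9) = 1/27. Then Q = -P = -1/27, R = -P·(3 + 3) = -2/9
Result: (1/27)/(u - 3) - ((1/27)u + 2/9)/(u² + 3u + 9)


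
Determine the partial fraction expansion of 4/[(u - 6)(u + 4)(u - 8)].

Using cover-up method: α = -1/5, β = 1/30, γ = 1/6
Result: (-1/5)/(u - 6) + (1/30)/(u + 4) + (1/6)/(u - 8)


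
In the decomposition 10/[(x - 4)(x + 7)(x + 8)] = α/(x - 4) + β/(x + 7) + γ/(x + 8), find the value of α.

Cover-up at x = 4: α = 10/[(4 + 7)(4 + 8)] = 10/[(11)(12)] = 10/132 = 5/66


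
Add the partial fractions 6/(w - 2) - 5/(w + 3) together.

Common denominator (w - 2)(w + 3). Numerator: 6(w + 3) - 5(w - 2) = (6w + 18) - (5w - 10) = w + 28
Result: (w + 28)/[(w - 2)(w + 3)]


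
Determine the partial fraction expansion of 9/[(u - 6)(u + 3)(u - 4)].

Using cover-up method: α = 1/2, β = 1/7, γ = -9/14
Result: (1/2)/(u - 6) + (1/7)/(u + 3) - (9/14)/(u - 4)


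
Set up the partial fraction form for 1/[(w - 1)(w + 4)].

Distinct linear factors: A/(w - 1) + B/(w + 4)


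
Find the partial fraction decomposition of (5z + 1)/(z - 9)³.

(5z + 1) = P(z - 9)² + Q(z - 9) + R. At z = 9: R = 5·9 + 1 = 46. Coefficients: P = 0, Q = 5
Result: 5/(z - 9)² + 46/(z - 9)³


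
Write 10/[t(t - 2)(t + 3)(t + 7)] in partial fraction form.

Using Heaviside cover-up: (-5/21)/t + (1/9)/(t - 2) + (1/6)/(t + 3) - (5/126)/(t + 7)


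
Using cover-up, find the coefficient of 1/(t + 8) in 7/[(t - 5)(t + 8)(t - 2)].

Cover (t + 8), set t=-8: 7/[(-8 - 5)(-8 - 2)] = 7/130


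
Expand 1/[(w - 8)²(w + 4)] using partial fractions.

Cover-up at w=-4: C = 1/(-4 - 8)² = 1/144. Cover-up at w=8: B = 1/(8 + 4) = 1/12. Comparing w² coeff: A = -C = -1/144
Result: (-1/144)/(w - 8) + (1/12)/(w - 8)² + (1/144)/(w + 4)


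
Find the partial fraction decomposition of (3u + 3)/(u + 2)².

(3u + 3) = A(u + 2) + B. At u = -2: B = 3·(-2) + 3 = -3. Coeff of u: A = 3
Result: 3/(u + 2) - 3/(u + 2)²


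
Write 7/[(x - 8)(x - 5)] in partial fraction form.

7/(x - 8)(x - 5) = P/(x - 8) + Q/(x - 5). P = 7/(8 - 5) = 7/3, Q = 7/(5 - 8) = -7/3
Result: (7/3)/(x - 8) - (7/3)/(x - 5)


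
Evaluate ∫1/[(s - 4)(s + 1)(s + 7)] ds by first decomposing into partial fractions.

Cover-up: A = 1/55, B = -1/30, C = 1/66. Decomposition: (1/55)/(s - 4) - (1/30)/(s + 1) + (1/66)/(s + 7). Integrate each term: (1/55) ln|(s - 4)| - (1/30) ln|(s + 1)| + (1/66) ln|(s + 7)| + C


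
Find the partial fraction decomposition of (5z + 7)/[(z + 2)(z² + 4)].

At z=-2: P = (5·(-2) + 7)/((-2)² + 4) = -3/8. Q = -P = 3/8, R = 5 - (-2)·P = 17/4
Result: (-3/8)/(z + 2) + ((3/8)z + 17/4)/(z² + 4)


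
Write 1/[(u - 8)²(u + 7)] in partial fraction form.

Cover-up at u=-7: R = 1/(-7 - 8)² = 1/225. Cover-up at u=8: Q = 1/(8 + 7) = 1/15. Comparing u² coeff: P = -R = -1/225
Result: (-1/225)/(u - 8) + (1/15)/(u - 8)² + (1/225)/(u + 7)


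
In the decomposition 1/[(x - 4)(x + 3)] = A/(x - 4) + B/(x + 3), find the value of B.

Cover-up at x = -3: B = 1/(-3 - 4) = -1/7


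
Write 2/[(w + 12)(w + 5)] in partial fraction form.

2/(w + 12)(w + 5) = P/(w + 12) + Q/(w + 5). P = 2/(-12 + 5) = -2/7, Q = 2/(-5 + 12) = 2/7
Result: (-2/7)/(w + 12) + (2/7)/(w + 5)


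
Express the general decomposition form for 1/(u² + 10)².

Repeated quadratic factor: (Au + B)/(u² + 10) + (Cu + D)/(u² + 10)²


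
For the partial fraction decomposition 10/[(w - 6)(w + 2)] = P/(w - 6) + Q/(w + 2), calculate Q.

Cover-up at w = -2: Q = 10/(-2 - 6) = -10/8 = -5/4


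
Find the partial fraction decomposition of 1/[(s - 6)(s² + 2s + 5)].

Cover-up at s = 6: α = 1/(6² + 2·6 + 5) = 1/53. Then β = -α = -1/53, γ = -α·(2 + 6) = -8/53
Result: (1/53)/(s - 6) - ((1/53)s + 8/53)/(s² + 2s + 5)


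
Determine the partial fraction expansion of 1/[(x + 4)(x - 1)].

1/(x + 4)(x - 1) = α/(x + 4) + β/(x - 1). α = 1/(-4 - 1) = -1/5, β = 1/(1 + 4) = 1/5
Result: (-1/5)/(x + 4) + (1/5)/(x - 1)


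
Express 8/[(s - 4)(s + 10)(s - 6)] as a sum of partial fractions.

Using cover-up method: P = -2/7, Q = 1/28, R = 1/4
Result: (-2/7)/(s - 4) + (1/28)/(s + 10) + (1/4)/(s - 6)


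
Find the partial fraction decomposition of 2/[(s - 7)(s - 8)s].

Using cover-up method: P = -2/7, Q = 1/4, R = 1/28
Result: (-2/7)/(s - 7) + (1/4)/(s - 8) + (1/28)/s


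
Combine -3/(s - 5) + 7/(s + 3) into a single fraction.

Common denominator (s - 5)(s + 3). Numerator: -3(s + 3) + 7(s - 5) = (-3s - 9) + (7s - 35) = 4s - 44
Result: (4s - 44)/[(s - 5)(s + 3)]


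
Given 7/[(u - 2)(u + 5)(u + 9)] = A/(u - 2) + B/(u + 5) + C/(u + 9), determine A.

Cover-up at u = 2: A = 7/[(2 + 5)(2 + 9)] = 7/[(7)(11)] = 7/77 = 1/11


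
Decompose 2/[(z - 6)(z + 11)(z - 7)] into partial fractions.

Using cover-up method: P = -2/17, Q = 1/153, R = 1/9
Result: (-2/17)/(z - 6) + (1/153)/(z + 11) + (1/9)/(z - 7)


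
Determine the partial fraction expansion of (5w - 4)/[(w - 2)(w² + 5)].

At w=2: P = (5·2 - 4)/(2² + 5) = 2/3. Q = -P = -2/3, R = 5 - 2·P = 11/3
Result: (2/3)/(w - 2) - ((2/3)w - 11/3)/(w² + 5)


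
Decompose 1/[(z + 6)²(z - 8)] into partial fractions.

Cover-up at z=8: C = 1/(8 + 6)² = 1/196. Cover-up at z=-6: B = 1/(-6 - 8) = -1/14. Comparing z² coeff: A = -C = -1/196
Result: (-1/196)/(z + 6) - (1/14)/(z + 6)² + (1/196)/(z - 8)


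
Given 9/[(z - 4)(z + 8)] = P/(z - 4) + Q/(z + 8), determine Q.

Cover-up at z = -8: Q = 9/(-8 - 4) = -9/12 = -3/4


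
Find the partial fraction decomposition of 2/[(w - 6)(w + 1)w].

Using cover-up method: α = 1/21, β = 2/7, γ = -1/3
Result: (1/21)/(w - 6) + (2/7)/(w + 1) - (1/3)/w


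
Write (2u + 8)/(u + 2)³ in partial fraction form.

(2u + 8) = α(u + 2)² + β(u + 2) + γ. At u = -2: γ = 2·(-2) + 8 = 4. Coefficients: α = 0, β = 2
Result: 2/(u + 2)² + 4/(u + 2)³


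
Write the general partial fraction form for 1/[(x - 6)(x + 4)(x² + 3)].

Two linear + quadratic: P/(x - 6) + Q/(x + 4) + (Rx + S)/(x² + 3)


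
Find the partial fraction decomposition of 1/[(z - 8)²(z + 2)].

Cover-up at z=-2: γ = 1/(-2 - 8)² = 1/100. Cover-up at z=8: β = 1/(8 + 2) = 1/10. Comparing z² coeff: α = -γ = -1/100
Result: (-1/100)/(z - 8) + (1/10)/(z - 8)² + (1/100)/(z + 2)


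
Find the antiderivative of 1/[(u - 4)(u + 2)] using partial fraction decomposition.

Decompose: 1/[(u - 4)(u + 2)] = (1/6)/(u - 4) - (1/6)/(u + 2). Integrate each term: (1/6) ln|(u - 4)| - (1/6) ln|(u + 2)| + C


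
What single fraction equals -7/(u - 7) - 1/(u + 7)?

Common denominator (u - 7)(u + 7). Numerator: -7(u + 7) - 1(u - 7) = (-7u - 49) - (u - 7) = -8u - 42
Result: (-8u - 42)/[(u - 7)(u + 7)]


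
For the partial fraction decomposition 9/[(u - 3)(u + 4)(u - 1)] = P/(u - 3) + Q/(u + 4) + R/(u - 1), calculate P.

Cover-up at u = 3: P = 9/[(3 + 4)(3 - 1)] = 9/[(7)(2)] = 9/14


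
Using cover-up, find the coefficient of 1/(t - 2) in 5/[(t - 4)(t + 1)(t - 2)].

Cover (t - 2), set t=2: 5/[(2 - 4)(2 + 1)] = -5/6


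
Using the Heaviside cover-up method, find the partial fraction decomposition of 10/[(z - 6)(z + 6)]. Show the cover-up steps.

Cover (z - 6): set z=6, get A = 10/(6 + 6) = 5/6. Cover (z + 6): set z=-6, get B = 10/(-6 - 6) = -5/6.
Result: (5/6)/(z - 6) - (5/6)/(z + 6)


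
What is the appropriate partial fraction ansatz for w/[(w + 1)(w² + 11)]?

Linear + irreducible quadratic: P/(w + 1) + (Qw + R)/(w² + 11)


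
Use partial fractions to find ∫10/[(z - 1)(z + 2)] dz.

Decompose: 10/[(z - 1)(z + 2)] = (10/3)/(z - 1) - (10/3)/(z + 2). Integrate each term: (10/3) ln|(z - 1)| - (10/3) ln|(z + 2)| + C


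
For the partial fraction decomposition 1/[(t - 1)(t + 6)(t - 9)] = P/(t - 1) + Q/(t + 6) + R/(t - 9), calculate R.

Cover-up at t = 9: R = 1/[(9 - 1)(9 + 6)] = 1/[(8)(15)] = 1/120


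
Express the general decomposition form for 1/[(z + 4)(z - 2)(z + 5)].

Three distinct linear factors: A/(z + 4) + B/(z - 2) + C/(z + 5)


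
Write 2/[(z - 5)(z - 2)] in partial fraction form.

2/(z - 5)(z - 2) = α/(z - 5) + β/(z - 2). α = 2/(5 - 2) = 2/3, β = 2/(2 - 5) = -2/3
Result: (2/3)/(z - 5) - (2/3)/(z - 2)


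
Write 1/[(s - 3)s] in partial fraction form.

1/(s - 3)s = α/(s - 3) + β/s. α = 1/(3 - 0) = 1/3, β = 1/(0 - 3) = -1/3
Result: (1/3)/(s - 3) - (1/3)/s


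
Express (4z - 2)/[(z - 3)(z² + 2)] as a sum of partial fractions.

At z=3: α = (4·3 - 2)/(3² + 2) = 10/11. β = -α = -10/11, γ = 4 - 3·α = 14/11
Result: (10/11)/(z - 3) - ((10/11)z - 14/11)/(z² + 2)


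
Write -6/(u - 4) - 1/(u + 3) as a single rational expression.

Common denominator (u - 4)(u + 3). Numerator: -6(u + 3) - 1(u - 4) = (-6u - 18) - (u - 4) = -7u - 14
Result: (-7u - 14)/[(u - 4)(u + 3)]


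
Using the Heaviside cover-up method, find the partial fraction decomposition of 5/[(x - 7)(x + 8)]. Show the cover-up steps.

Cover (x - 7): set x=7, get P = 5/(7 + 8) = 1/3. Cover (x + 8): set x=-8, get Q = 5/(-8 - 7) = -1/3.
Result: (1/3)/(x - 7) - (1/3)/(x + 8)


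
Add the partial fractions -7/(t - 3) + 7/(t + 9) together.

Common denominator (t - 3)(t + 9). Numerator: -7(t + 9) + 7(t - 3) = (-7t - 63) + (7t - 21) = -84
Result: (-84)/[(t - 3)(t + 9)]


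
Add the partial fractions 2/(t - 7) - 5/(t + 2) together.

Common denominator (t - 7)(t + 2). Numerator: 2(t + 2) - 5(t - 7) = (2t + 4) - (5t - 35) = -3t + 39
Result: (-3t + 39)/[(t - 7)(t + 2)]


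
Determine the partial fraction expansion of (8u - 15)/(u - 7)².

(8u - 15) = A(u - 7) + B. At u = 7: B = 8·7 - 15 = 41. Coeff of u: A = 8
Result: 8/(u - 7) + 41/(u - 7)²


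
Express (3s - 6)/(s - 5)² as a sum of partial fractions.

(3s - 6) = A(s - 5) + B. At s = 5: B = 3·5 - 6 = 9. Coeff of s: A = 3
Result: 3/(s - 5) + 9/(s - 5)²


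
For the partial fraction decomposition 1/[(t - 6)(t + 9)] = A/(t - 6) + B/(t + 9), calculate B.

Cover-up at t = -9: B = 1/(-9 - 6) = -1/15


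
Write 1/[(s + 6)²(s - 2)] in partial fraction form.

Cover-up at s=2: R = 1/(2 + 6)² = 1/64. Cover-up at s=-6: Q = 1/(-6 - 2) = -1/8. Comparing s² coeff: P = -R = -1/64
Result: (-1/64)/(s + 6) - (1/8)/(s + 6)² + (1/64)/(s - 2)


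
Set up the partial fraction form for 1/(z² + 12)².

Repeated quadratic factor: (Az + B)/(z² + 12) + (Cz + D)/(z² + 12)²


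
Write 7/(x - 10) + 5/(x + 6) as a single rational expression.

Common denominator (x - 10)(x + 6). Numerator: 7(x + 6) + 5(x - 10) = (7x + 42) + (5x - 50) = 12x - 8
Result: (12x - 8)/[(x - 10)(x + 6)]


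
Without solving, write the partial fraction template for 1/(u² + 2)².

Repeated quadratic factor: (Au + B)/(u² + 2) + (Cu + D)/(u² + 2)²


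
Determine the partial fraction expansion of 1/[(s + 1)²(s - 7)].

Cover-up at s=7: R = 1/(7 + 1)² = 1/64. Cover-up at s=-1: Q = 1/(-1 - 7) = -1/8. Comparing s² coeff: P = -R = -1/64
Result: (-1/64)/(s + 1) - (1/8)/(s + 1)² + (1/64)/(s - 7)


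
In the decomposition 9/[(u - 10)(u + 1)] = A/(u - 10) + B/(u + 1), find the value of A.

Cover-up at u = 10: A = 9/(10 + 1) = 9/11


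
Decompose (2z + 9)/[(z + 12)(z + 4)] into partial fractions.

At z=-12: α = (2·(-12) + 9)/(-12 + 4) = 15/8. At z=-4: β = (2·(-4) + 9)/(-4 + 12) = 1/8
Result: (15/8)/(z + 12) + (1/8)/(z + 4)


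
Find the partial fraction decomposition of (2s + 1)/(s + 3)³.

(2s + 1) = A(s + 3)² + B(s + 3) + C. At s = -3: C = 2·(-3) + 1 = -5. Coefficients: A = 0, B = 2
Result: 2/(s + 3)² - 5/(s + 3)³


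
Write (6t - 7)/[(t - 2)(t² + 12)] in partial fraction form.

At t=2: A = (6·2 - 7)/(2² + 12) = 5/16. B = -A = -5/16, C = 6 - 2·A = 43/8
Result: (5/16)/(t - 2) - ((5/16)t - 43/8)/(t² + 12)


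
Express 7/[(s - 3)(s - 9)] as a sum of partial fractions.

7/(s - 3)(s - 9) = A/(s - 3) + B/(s - 9). A = 7/(3 - 9) = -7/6, B = 7/(9 - 3) = 7/6
Result: (-7/6)/(s - 3) + (7/6)/(s - 9)


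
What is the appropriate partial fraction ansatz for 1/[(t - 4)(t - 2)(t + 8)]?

Three distinct linear factors: α/(t - 4) + β/(t - 2) + γ/(t + 8)


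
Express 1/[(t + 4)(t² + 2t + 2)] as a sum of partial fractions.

Cover-up at t = -4: A = 1/((-4)² + 2·(-4) + 2) = 1/10. Then B = -A = -1/10, C = -A·(2 - 4) = 1/5
Result: (1/10)/(t + 4) - ((1/10)t - 1/5)/(t² + 2t + 2)


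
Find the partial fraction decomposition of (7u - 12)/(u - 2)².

(7u - 12) = α(u - 2) + β. At u = 2: β = 7·2 - 12 = 2. Coeff of u: α = 7
Result: 7/(u - 2) + 2/(u - 2)²


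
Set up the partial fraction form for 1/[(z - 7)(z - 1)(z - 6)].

Three distinct linear factors: A/(z - 7) + B/(z - 1) + C/(z - 6)


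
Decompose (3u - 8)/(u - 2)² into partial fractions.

(3u - 8) = α(u - 2) + β. At u = 2: β = 3·2 - 8 = -2. Coeff of u: α = 3
Result: 3/(u - 2) - 2/(u - 2)²


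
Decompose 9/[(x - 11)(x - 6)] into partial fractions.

9/(x - 11)(x - 6) = α/(x - 11) + β/(x - 6). α = 9/(11 - 6) = 9/5, β = 9/(6 - 11) = -9/5
Result: (9/5)/(x - 11) - (9/5)/(x - 6)


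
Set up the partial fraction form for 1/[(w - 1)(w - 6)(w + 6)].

Three distinct linear factors: P/(w - 1) + Q/(w - 6) + R/(w + 6)


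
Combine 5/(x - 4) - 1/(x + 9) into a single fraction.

Common denominator (x - 4)(x + 9). Numerator: 5(x + 9) - 1(x - 4) = (5x + 45) - (x - 4) = 4x + 49
Result: (4x + 49)/[(x - 4)(x + 9)]


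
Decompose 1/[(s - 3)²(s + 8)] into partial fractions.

Cover-up at s=-8: C = 1/(-8 - 3)² = 1/121. Cover-up at s=3: B = 1/(3 + 8) = 1/11. Comparing s² coeff: A = -C = -1/121
Result: (-1/121)/(s - 3) + (1/11)/(s - 3)² + (1/121)/(s + 8)


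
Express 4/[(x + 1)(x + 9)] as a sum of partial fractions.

4/(x + 1)(x + 9) = A/(x + 1) + B/(x + 9). A = 4/(-1 + 9) = 1/2, B = 4/(-9 + 1) = -1/2
Result: (1/2)/(x + 1) - (1/2)/(x + 9)


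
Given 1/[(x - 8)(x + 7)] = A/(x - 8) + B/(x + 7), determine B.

Cover-up at x = -7: B = 1/(-7 - 8) = -1/15


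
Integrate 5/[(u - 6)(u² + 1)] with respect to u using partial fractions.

Cover-up at u=6: α = 5/(6²+1) = 5/37. Coeff matching: β = -5/37, γ = -30/37. Decomposition: (5/37)/(u - 6) - ((5/37)u + 30/37)/(u² + 1). Integrate: linear → ln, quadratic → (1/2)ln + arctan: (5/37) ln|(u - 6)| - (5/74) ln(u² + 1) - (30/37) arctan(u) + C


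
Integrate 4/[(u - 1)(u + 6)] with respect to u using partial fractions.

Decompose: 4/[(u - 1)(u + 6)] = (4/7)/(u - 1) - (4/7)/(u + 6). Integrate each term: (4/7) ln|(u - 1)| - (4/7) ln|(u + 6)| + C


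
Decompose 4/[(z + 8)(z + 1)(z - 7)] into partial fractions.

Using cover-up method: P = 4/105, Q = -1/14, R = 1/30
Result: (4/105)/(z + 8) - (1/14)/(z + 1) + (1/30)/(z - 7)


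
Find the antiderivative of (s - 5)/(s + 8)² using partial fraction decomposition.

Decompose: P = 1, Q = 1·(-8) - 5 = -13, so (s - 5)/(s + 8)² = 1/(s + 8) - 13/(s + 8)². Integrate: ∫ P/(s + 8) ds = ln|(s + 8)|; ∫ Q/(s + 8)² ds = 13/(s + 8). Sum: ln|(s + 8)| + 13/(s + 8) + C


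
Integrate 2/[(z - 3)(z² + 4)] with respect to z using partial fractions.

Cover-up at z=3: A = 2/(3²+4) = 2/13. Coeff matching: B = -2/13, C = -6/13. Decomposition: (2/13)/(z - 3) - ((2/13)z + 6/13)/(z² + 4). Integrate: linear → ln, quadratic → (1/2)ln + arctan: (2/13) ln|(z - 3)| - (1/13) ln(z² + 4) - (3/13) arctan(z/2) + C


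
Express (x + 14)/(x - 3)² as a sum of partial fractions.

(x + 14) = P(x - 3) + Q. At x = 3: Q = 1·3 + 14 = 17. Coeff of x: P = 1
Result: 1/(x - 3) + 17/(x - 3)²


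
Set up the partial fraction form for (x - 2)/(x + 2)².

Repeated linear factor: A/(x + 2) + B/(x + 2)²


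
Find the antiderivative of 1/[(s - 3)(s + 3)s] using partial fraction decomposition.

Cover-up: P = 1/18, Q = 1/18, R = -1/9. Decomposition: (1/18)/(s - 3) + (1/18)/(s + 3) - (1/9)/s. Integrate each term: (1/18) ln|(s - 3)| + (1/18) ln|(s + 3)| - (1/9) ln|s| + C


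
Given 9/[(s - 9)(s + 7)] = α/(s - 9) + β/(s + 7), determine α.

Cover-up at s = 9: α = 9/(9 + 7) = 9/16


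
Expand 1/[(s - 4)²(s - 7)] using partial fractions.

Cover-up at s=7: γ = 1/(7 - 4)² = 1/9. Cover-up at s=4: β = 1/(4 - 7) = -1/3. Comparing s² coeff: α = -γ = -1/9
Result: (-1/9)/(s - 4) - (1/3)/(s - 4)² + (1/9)/(s - 7)


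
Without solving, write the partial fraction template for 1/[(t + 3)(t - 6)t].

Three distinct linear factors: α/(t + 3) + β/(t - 6) + γ/t


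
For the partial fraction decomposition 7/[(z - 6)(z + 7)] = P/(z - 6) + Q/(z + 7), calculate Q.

Cover-up at z = -7: Q = 7/(-7 - 6) = -7/13


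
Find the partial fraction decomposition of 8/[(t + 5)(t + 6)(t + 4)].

Using cover-up method: A = -8, B = 4, C = 4
Result: -8/(t + 5) + 4/(t + 6) + 4/(t + 4)


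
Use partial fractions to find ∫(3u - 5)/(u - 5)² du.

Decompose: α = 3, β = 3·5 - 5 = 10, so (3u - 5)/(u - 5)² = 3/(u - 5) + 10/(u - 5)². Integrate: ∫ α/(u - 5) du = 3 ln|(u - 5)|; ∫ β/(u - 5)² du = -10/(u - 5). Sum: 3 ln|(u - 5)| - 10/(u - 5) + C


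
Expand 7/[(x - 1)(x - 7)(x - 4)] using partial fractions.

Using cover-up method: P = 7/18, Q = 7/18, R = -7/9
Result: (7/18)/(x - 1) + (7/18)/(x - 7) - (7/9)/(x - 4)


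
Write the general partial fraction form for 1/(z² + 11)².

Repeated quadratic factor: (Pz + Q)/(z² + 11) + (Rz + S)/(z² + 11)²


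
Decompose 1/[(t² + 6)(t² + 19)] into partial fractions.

Coefficient matching gives α = γ = 0, β = 1/(19-6) = 1/13, δ = -β = -1/13
Result: (1/13)/(t² + 6) - (1/13)/(t² + 19)


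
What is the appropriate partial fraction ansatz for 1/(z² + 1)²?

Repeated quadratic factor: (αz + β)/(z² + 1) + (γz + δ)/(z² + 1)²


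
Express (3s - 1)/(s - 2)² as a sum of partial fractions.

(3s - 1) = α(s - 2) + β. At s = 2: β = 3·2 - 1 = 5. Coeff of s: α = 3
Result: 3/(s - 2) + 5/(s - 2)²


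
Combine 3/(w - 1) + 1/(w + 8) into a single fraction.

Common denominator (w - 1)(w + 8). Numerator: 3(w + 8) + 1(w - 1) = (3w + 24) + (w - 1) = 4w + 23
Result: (4w + 23)/[(w - 1)(w + 8)]


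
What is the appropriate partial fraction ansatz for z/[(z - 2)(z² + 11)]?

Linear + irreducible quadratic: A/(z - 2) + (Bz + C)/(z² + 11)


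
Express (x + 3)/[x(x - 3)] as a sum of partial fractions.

At x=0: α = (1·0 + 3)/(0 - 3) = -1. At x=3: β = (1·3 + 3)/(3 - 0) = 2
Result: -1/x + 2/(x - 3)


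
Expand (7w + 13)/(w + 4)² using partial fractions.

(7w + 13) = P(w + 4) + Q. At w = -4: Q = 7·(-4) + 13 = -15. Coeff of w: P = 7
Result: 7/(w + 4) - 15/(w + 4)²


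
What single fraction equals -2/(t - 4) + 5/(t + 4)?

Common denominator (t - 4)(t + 4). Numerator: -2(t + 4) + 5(t - 4) = (-2t - 8) + (5t - 20) = 3t - 28
Result: (3t - 28)/[(t - 4)(t + 4)]


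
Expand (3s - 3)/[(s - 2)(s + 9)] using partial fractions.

At s=2: P = (3·2 - 3)/(2 + 9) = 3/11. At s=-9: Q = (3·(-9) - 3)/(-9 - 2) = 30/11
Result: (3/11)/(s - 2) + (30/11)/(s + 9)


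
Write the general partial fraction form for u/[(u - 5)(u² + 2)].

Linear + irreducible quadratic: P/(u - 5) + (Qu + R)/(u² + 2)


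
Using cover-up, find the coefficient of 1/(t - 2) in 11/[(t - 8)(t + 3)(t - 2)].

Cover (t - 2), set t=2: 11/[(2 - 8)(2 + 3)] = -11/30


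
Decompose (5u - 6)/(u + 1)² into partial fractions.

(5u - 6) = A(u + 1) + B. At u = -1: B = 5·(-1) - 6 = -11. Coeff of u: A = 5
Result: 5/(u + 1) - 11/(u + 1)²


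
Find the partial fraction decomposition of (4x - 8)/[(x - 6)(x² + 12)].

At x=6: α = (4·6 - 8)/(6² + 12) = 1/3. β = -α = -1/3, γ = 4 - 6·α = 2
Result: (1/3)/(x - 6) - ((1/3)x - 2)/(x² + 12)


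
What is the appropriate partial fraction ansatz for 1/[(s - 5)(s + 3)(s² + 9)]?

Two linear + quadratic: P/(s - 5) + Q/(s + 3) + (Rs + S)/(s² + 9)


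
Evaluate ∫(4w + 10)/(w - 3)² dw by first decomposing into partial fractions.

Decompose: A = 4, B = 4·3 + 10 = 22, so (4w + 10)/(w - 3)² = 4/(w - 3) + 22/(w - 3)². Integrate: ∫ A/(w - 3) dw = 4 ln|(w - 3)|; ∫ B/(w - 3)² dw = -22/(w - 3). Sum: 4 ln|(w - 3)| - 22/(w - 3) + C


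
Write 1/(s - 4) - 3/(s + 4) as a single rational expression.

Common denominator (s - 4)(s + 4). Numerator: 1(s + 4) - 3(s - 4) = (s + 4) - (3s - 12) = -2s + 16
Result: (-2s + 16)/[(s - 4)(s + 4)]


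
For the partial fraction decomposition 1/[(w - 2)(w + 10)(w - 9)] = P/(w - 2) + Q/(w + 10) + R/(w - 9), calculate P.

Cover-up at w = 2: P = 1/[(2 + 10)(2 - 9)] = 1/[(12)(-7)] = -1/84


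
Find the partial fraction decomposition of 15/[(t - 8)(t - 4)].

15/(t - 8)(t - 4) = P/(t - 8) + Q/(t - 4). P = 15/(8 - 4) = 15/4, Q = 15/(4 - 8) = -15/4
Result: (15/4)/(t - 8) - (15/4)/(t - 4)


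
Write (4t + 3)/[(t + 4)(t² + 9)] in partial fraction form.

At t=-4: P = (4·(-4) + 3)/((-4)² + 9) = -13/25. Q = -P = 13/25, R = 4 - (-4)·P = 48/25
Result: (-13/25)/(t + 4) + ((13/25)t + 48/25)/(t² + 9)


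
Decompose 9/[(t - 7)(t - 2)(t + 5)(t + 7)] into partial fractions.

Using Heaviside cover-up: (3/280)/(t - 7) - (1/35)/(t - 2) + (3/56)/(t + 5) - (1/28)/(t + 7)


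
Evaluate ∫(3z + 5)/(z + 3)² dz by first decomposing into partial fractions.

Decompose: P = 3, Q = 3·(-3) + 5 = -4, so (3z + 5)/(z + 3)² = 3/(z + 3) - 4/(z + 3)². Integrate: ∫ P/(z + 3) dz = 3 ln|(z + 3)|; ∫ Q/(z + 3)² dz = 4/(z + 3). Sum: 3 ln|(z + 3)| + 4/(z + 3) + C


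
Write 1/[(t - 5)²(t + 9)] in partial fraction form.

Cover-up at t=-9: R = 1/(-9 - 5)² = 1/196. Cover-up at t=5: Q = 1/(5 + 9) = 1/14. Comparing t² coeff: P = -R = -1/196
Result: (-1/196)/(t - 5) + (1/14)/(t - 5)² + (1/196)/(t + 9)


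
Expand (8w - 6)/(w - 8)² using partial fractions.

(8w - 6) = P(w - 8) + Q. At w = 8: Q = 8·8 - 6 = 58. Coeff of w: P = 8
Result: 8/(w - 8) + 58/(w - 8)²


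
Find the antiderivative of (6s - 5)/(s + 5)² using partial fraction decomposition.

Decompose: A = 6, B = 6·(-5) - 5 = -35, so (6s - 5)/(s + 5)² = 6/(s + 5) - 35/(s + 5)². Integrate: ∫ A/(s + 5) ds = 6 ln|(s + 5)|; ∫ B/(s + 5)² ds = 35/(s + 5). Sum: 6 ln|(s + 5)| + 35/(s + 5) + C


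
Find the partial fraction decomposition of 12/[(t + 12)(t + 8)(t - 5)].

Using cover-up method: A = 3/17, B = -3/13, C = 12/221
Result: (3/17)/(t + 12) - (3/13)/(t + 8) + (12/221)/(t - 5)


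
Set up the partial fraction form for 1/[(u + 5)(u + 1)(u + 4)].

Three distinct linear factors: P/(u + 5) + Q/(u + 1) + R/(u + 4)


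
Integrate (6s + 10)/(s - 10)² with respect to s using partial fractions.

Decompose: α = 6, β = 6·10 + 10 = 70, so (6s + 10)/(s - 10)² = 6/(s - 10) + 70/(s - 10)². Integrate: ∫ α/(s - 10) ds = 6 ln|(s - 10)|; ∫ β/(s - 10)² ds = -70/(s - 10). Sum: 6 ln|(s - 10)| - 70/(s - 10) + C


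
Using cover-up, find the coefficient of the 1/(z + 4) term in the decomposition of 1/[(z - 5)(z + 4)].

Cover (z + 4), set z=-4: 1/((z - 5) at z=-4) = 1/(-9) = -1/9
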